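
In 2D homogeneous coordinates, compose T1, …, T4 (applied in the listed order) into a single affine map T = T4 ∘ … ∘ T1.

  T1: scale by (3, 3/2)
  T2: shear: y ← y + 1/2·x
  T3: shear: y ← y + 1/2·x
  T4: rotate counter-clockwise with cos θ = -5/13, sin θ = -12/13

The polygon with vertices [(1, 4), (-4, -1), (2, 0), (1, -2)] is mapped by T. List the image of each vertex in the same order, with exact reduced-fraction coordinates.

T1 scale by (3, 3/2): (1, 4) → (3, 6); (-4, -1) → (-12, -3/2); (2, 0) → (6, 0); (1, -2) → (3, -3)
T2 shear: y ← y + 1/2·x: (3, 6) → (3, 15/2); (-12, -3/2) → (-12, -15/2); (6, 0) → (6, 3); (3, -3) → (3, -3/2)
T3 shear: y ← y + 1/2·x: (3, 15/2) → (3, 9); (-12, -15/2) → (-12, -27/2); (6, 3) → (6, 6); (3, -3/2) → (3, 0)
T4 rotate counter-clockwise with cos θ = -5/13, sin θ = -12/13: (3, 9) → (93/13, -81/13); (-12, -27/2) → (-102/13, 423/26); (6, 6) → (42/13, -102/13); (3, 0) → (-15/13, -36/13)

image vertices: (93/13, -81/13), (-102/13, 423/26), (42/13, -102/13), (-15/13, -36/13)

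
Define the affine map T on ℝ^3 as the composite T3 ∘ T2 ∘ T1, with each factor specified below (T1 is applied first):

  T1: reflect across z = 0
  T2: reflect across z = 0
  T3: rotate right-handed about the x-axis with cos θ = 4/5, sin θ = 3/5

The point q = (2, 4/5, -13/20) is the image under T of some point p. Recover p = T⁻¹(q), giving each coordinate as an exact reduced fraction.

T1 = [1 0 0 0; 0 1 0 0; 0 0 -1 0; 0 0 0 1]
T2·T1 = [1 0 0 0; 0 1 0 0; 0 0 1 0; 0 0 0 1]
T3·…·T1 = [1 0 0 0; 0 4/5 -3/5 0; 0 3/5 4/5 0; 0 0 0 1]
det M = 1; M⁻¹ = [1 0 0 0; 0 4/5 3/5 0; 0 -3/5 4/5 0; 0 0 0 1]
M⁻¹ · (2, 4/5, -13/20)ᵀ = (2, 1/4, -1)ᵀ

p = (2, 1/4, -1)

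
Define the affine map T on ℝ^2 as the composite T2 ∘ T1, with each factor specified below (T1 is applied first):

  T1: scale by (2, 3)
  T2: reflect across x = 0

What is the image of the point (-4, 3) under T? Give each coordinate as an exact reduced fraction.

T1 scale by (2, 3): (-4, 3) → (-8, 9)
T2 reflect across x = 0: (-8, 9) → (8, 9)

T(p) = (8, 9)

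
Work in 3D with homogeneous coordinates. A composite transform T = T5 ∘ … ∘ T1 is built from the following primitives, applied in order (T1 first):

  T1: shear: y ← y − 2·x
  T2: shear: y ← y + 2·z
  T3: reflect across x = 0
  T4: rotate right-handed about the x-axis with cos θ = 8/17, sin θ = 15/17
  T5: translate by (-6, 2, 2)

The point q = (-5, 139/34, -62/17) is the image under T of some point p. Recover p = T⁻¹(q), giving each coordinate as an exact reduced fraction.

p = (-1, 3, -9/2)

T1 = [1 0 0 0; -2 1 0 0; 0 0 1 0; 0 0 0 1]
T2·T1 = [1 0 0 0; -2 1 2 0; 0 0 1 0; 0 0 0 1]
T3·…·T1 = [-1 0 0 0; -2 1 2 0; 0 0 1 0; 0 0 0 1]
T4·…·T1 = [-1 0 0 0; -16/17 8/17 1/17 0; -30/17 15/17 38/17 0; 0 0 0 1]
T5·…·T1 = [-1 0 0 -6; -16/17 8/17 1/17 2; -30/17 15/17 38/17 2; 0 0 0 1]
det M = -1; M⁻¹ = [-1 0 0 -6; -2 38/17 -1/17 -278/17; 0 -15/17 8/17 14/17; 0 0 0 1]
M⁻¹ · (-5, 139/34, -62/17)ᵀ = (-1, 3, -9/2)ᵀ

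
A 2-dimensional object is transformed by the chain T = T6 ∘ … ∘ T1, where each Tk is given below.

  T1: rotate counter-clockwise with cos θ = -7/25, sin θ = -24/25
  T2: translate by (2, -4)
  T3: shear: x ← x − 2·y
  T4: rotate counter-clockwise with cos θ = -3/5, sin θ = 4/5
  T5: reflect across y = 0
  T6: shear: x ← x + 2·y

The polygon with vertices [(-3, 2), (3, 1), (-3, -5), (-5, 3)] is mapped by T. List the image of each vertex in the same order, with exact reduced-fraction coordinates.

T1 rotate counter-clockwise with cos θ = -7/25, sin θ = -24/25: (-3, 2) → (69/25, 58/25); (3, 1) → (3/25, -79/25); (-3, -5) → (-99/25, 107/25); (-5, 3) → (107/25, 99/25)
T2 translate by (2, -4): (69/25, 58/25) → (119/25, -42/25); (3/25, -79/25) → (53/25, -179/25); (-99/25, 107/25) → (-49/25, 7/25); (107/25, 99/25) → (157/25, -1/25)
T3 shear: x ← x − 2·y: (119/25, -42/25) → (203/25, -42/25); (53/25, -179/25) → (411/25, -179/25); (-49/25, 7/25) → (-63/25, 7/25); (157/25, -1/25) → (159/25, -1/25)
T4 rotate counter-clockwise with cos θ = -3/5, sin θ = 4/5: (203/25, -42/25) → (-441/125, 938/125); (411/25, -179/25) → (-517/125, 2181/125); (-63/25, 7/25) → (161/125, -273/125); (159/25, -1/25) → (-473/125, 639/125)
T5 reflect across y = 0: (-441/125, 938/125) → (-441/125, -938/125); (-517/125, 2181/125) → (-517/125, -2181/125); (161/125, -273/125) → (161/125, 273/125); (-473/125, 639/125) → (-473/125, -639/125)
T6 shear: x ← x + 2·y: (-441/125, -938/125) → (-2317/125, -938/125); (-517/125, -2181/125) → (-4879/125, -2181/125); (161/125, 273/125) → (707/125, 273/125); (-473/125, -639/125) → (-1751/125, -639/125)

image vertices: (-2317/125, -938/125), (-4879/125, -2181/125), (707/125, 273/125), (-1751/125, -639/125)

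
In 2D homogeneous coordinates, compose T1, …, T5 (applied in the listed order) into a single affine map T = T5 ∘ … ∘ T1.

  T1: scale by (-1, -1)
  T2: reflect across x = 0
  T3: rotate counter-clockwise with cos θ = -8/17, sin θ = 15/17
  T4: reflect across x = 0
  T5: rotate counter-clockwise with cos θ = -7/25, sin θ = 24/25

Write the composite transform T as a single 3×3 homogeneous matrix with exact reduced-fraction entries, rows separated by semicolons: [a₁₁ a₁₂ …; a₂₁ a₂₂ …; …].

T = [-416/425 -87/425 0; 87/425 -416/425 0; 0 0 1]

T1 = [-1 0 0; 0 -1 0; 0 0 1]
T2·T1 = [1 0 0; 0 -1 0; 0 0 1]
T3·…·T1 = [-8/17 15/17 0; 15/17 8/17 0; 0 0 1]
T4·…·T1 = [8/17 -15/17 0; 15/17 8/17 0; 0 0 1]
T5·…·T1 = [-416/425 -87/425 0; 87/425 -416/425 0; 0 0 1]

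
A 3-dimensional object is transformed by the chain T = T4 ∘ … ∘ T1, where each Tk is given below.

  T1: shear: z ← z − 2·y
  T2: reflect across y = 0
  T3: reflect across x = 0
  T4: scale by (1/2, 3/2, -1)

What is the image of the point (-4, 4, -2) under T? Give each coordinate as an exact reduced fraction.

T1 shear: z ← z − 2·y: (-4, 4, -2) → (-4, 4, -10)
T2 reflect across y = 0: (-4, 4, -10) → (-4, -4, -10)
T3 reflect across x = 0: (-4, -4, -10) → (4, -4, -10)
T4 scale by (1/2, 3/2, -1): (4, -4, -10) → (2, -6, 10)

T(p) = (2, -6, 10)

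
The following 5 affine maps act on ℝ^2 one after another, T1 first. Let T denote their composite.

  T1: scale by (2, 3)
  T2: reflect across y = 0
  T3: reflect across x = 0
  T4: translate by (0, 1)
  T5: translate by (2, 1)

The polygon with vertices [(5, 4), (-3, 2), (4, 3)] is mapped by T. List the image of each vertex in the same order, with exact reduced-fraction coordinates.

image vertices: (-8, -10), (8, -4), (-6, -7)

T1 scale by (2, 3): (5, 4) → (10, 12); (-3, 2) → (-6, 6); (4, 3) → (8, 9)
T2 reflect across y = 0: (10, 12) → (10, -12); (-6, 6) → (-6, -6); (8, 9) → (8, -9)
T3 reflect across x = 0: (10, -12) → (-10, -12); (-6, -6) → (6, -6); (8, -9) → (-8, -9)
T4 translate by (0, 1): (-10, -12) → (-10, -11); (6, -6) → (6, -5); (-8, -9) → (-8, -8)
T5 translate by (2, 1): (-10, -11) → (-8, -10); (6, -5) → (8, -4); (-8, -8) → (-6, -7)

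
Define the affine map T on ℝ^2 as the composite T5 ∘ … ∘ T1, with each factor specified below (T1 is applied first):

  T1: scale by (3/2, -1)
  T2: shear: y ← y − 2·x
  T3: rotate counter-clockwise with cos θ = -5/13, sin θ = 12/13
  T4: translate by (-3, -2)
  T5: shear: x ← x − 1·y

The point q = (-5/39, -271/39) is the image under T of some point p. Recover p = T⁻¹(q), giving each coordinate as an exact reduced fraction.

p = (-2, 1/3)

T1 = [3/2 0 0; 0 -1 0; 0 0 1]
T2·T1 = [3/2 0 0; -3 -1 0; 0 0 1]
T3·…·T1 = [57/26 12/13 0; 33/13 5/13 0; 0 0 1]
T4·…·T1 = [57/26 12/13 -3; 33/13 5/13 -2; 0 0 1]
T5·…·T1 = [-9/26 7/13 -1; 33/13 5/13 -2; 0 0 1]
det M = -3/2; M⁻¹ = [-10/39 14/39 6/13; 22/13 3/13 28/13; 0 0 1]
M⁻¹ · (-5/39, -271/39)ᵀ = (-2, 1/3)ᵀ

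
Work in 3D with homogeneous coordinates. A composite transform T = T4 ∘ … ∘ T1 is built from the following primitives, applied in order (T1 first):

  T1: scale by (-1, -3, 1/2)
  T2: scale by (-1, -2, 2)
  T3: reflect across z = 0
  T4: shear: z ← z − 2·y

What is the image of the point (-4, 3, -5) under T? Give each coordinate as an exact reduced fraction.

T(p) = (-4, 18, -31)

T1 scale by (-1, -3, 1/2): (-4, 3, -5) → (4, -9, -5/2)
T2 scale by (-1, -2, 2): (4, -9, -5/2) → (-4, 18, -5)
T3 reflect across z = 0: (-4, 18, -5) → (-4, 18, 5)
T4 shear: z ← z − 2·y: (-4, 18, 5) → (-4, 18, -31)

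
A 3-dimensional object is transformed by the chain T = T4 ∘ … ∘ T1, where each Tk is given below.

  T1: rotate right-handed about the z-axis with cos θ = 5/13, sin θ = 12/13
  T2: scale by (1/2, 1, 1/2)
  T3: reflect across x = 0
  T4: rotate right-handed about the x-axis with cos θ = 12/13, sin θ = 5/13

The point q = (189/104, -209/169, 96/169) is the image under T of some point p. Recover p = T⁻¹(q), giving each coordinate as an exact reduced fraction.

T1 = [5/13 -12/13 0 0; 12/13 5/13 0 0; 0 0 1 0; 0 0 0 1]
T2·T1 = [5/26 -6/13 0 0; 12/13 5/13 0 0; 0 0 1/2 0; 0 0 0 1]
T3·…·T1 = [-5/26 6/13 0 0; 12/13 5/13 0 0; 0 0 1/2 0; 0 0 0 1]
T4·…·T1 = [-5/26 6/13 0 0; 144/169 60/169 -5/26 0; 60/169 25/169 6/13 0; 0 0 0 1]
det M = -1/4; M⁻¹ = [-10/13 144/169 60/169 0; 24/13 60/169 25/169 0; 0 -10/13 24/13 0; 0 0 0 1]
M⁻¹ · (189/104, -209/169, 96/169)ᵀ = (-9/4, 3, 2)ᵀ

p = (-9/4, 3, 2)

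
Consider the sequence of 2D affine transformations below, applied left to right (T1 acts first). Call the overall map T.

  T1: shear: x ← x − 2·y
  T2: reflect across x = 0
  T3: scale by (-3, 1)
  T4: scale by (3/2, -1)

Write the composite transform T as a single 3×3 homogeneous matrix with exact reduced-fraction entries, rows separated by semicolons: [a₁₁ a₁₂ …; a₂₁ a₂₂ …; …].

T = [9/2 -9 0; 0 -1 0; 0 0 1]

T1 = [1 -2 0; 0 1 0; 0 0 1]
T2·T1 = [-1 2 0; 0 1 0; 0 0 1]
T3·…·T1 = [3 -6 0; 0 1 0; 0 0 1]
T4·…·T1 = [9/2 -9 0; 0 -1 0; 0 0 1]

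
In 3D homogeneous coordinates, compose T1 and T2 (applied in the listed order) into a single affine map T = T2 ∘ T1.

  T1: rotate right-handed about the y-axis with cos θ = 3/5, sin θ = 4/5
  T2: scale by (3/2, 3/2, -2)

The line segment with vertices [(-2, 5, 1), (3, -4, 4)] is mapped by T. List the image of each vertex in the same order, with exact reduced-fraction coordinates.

image vertices: (-3/5, 15/2, -22/5), (15/2, -6, 0)

T1 rotate right-handed about the y-axis with cos θ = 3/5, sin θ = 4/5: (-2, 5, 1) → (-2/5, 5, 11/5); (3, -4, 4) → (5, -4, 0)
T2 scale by (3/2, 3/2, -2): (-2/5, 5, 11/5) → (-3/5, 15/2, -22/5); (5, -4, 0) → (15/2, -6, 0)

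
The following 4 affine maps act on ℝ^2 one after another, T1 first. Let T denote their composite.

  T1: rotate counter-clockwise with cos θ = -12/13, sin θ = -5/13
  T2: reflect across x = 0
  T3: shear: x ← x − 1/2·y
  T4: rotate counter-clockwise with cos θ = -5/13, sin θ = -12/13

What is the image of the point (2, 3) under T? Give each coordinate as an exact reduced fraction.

T1 rotate counter-clockwise with cos θ = -12/13, sin θ = -5/13: (2, 3) → (-9/13, -46/13)
T2 reflect across x = 0: (-9/13, -46/13) → (9/13, -46/13)
T3 shear: x ← x − 1/2·y: (9/13, -46/13) → (32/13, -46/13)
T4 rotate counter-clockwise with cos θ = -5/13, sin θ = -12/13: (32/13, -46/13) → (-712/169, -154/169)

T(p) = (-712/169, -154/169)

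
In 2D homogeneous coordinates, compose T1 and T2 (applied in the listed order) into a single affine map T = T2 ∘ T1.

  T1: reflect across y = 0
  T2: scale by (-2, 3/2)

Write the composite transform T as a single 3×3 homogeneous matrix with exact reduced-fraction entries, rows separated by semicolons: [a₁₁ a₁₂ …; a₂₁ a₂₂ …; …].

T1 = [1 0 0; 0 -1 0; 0 0 1]
T2·T1 = [-2 0 0; 0 -3/2 0; 0 0 1]

T = [-2 0 0; 0 -3/2 0; 0 0 1]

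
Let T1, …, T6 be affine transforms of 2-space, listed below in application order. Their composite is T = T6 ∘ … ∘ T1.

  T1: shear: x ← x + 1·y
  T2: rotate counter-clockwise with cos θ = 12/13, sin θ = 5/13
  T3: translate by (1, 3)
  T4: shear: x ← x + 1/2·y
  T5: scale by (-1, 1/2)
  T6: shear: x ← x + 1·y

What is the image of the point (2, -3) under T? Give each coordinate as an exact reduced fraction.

T(p) = (-16/13, -1/13)

T1 shear: x ← x + 1·y: (2, -3) → (-1, -3)
T2 rotate counter-clockwise with cos θ = 12/13, sin θ = 5/13: (-1, -3) → (3/13, -41/13)
T3 translate by (1, 3): (3/13, -41/13) → (16/13, -2/13)
T4 shear: x ← x + 1/2·y: (16/13, -2/13) → (15/13, -2/13)
T5 scale by (-1, 1/2): (15/13, -2/13) → (-15/13, -1/13)
T6 shear: x ← x + 1·y: (-15/13, -1/13) → (-16/13, -1/13)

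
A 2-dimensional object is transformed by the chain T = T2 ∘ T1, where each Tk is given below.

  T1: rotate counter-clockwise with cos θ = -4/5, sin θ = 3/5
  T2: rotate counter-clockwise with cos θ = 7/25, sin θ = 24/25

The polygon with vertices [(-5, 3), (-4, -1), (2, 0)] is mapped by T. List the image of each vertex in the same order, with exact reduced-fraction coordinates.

image vertices: (29/5, 3/5), (13/5, 16/5), (-8/5, -6/5)

T1 rotate counter-clockwise with cos θ = -4/5, sin θ = 3/5: (-5, 3) → (11/5, -27/5); (-4, -1) → (19/5, -8/5); (2, 0) → (-8/5, 6/5)
T2 rotate counter-clockwise with cos θ = 7/25, sin θ = 24/25: (11/5, -27/5) → (29/5, 3/5); (19/5, -8/5) → (13/5, 16/5); (-8/5, 6/5) → (-8/5, -6/5)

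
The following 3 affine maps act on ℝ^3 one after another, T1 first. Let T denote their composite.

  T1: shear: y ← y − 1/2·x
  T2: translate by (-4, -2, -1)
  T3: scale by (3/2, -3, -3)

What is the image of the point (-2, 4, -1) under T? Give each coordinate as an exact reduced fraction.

T(p) = (-9, -9, 6)

T1 shear: y ← y − 1/2·x: (-2, 4, -1) → (-2, 5, -1)
T2 translate by (-4, -2, -1): (-2, 5, -1) → (-6, 3, -2)
T3 scale by (3/2, -3, -3): (-6, 3, -2) → (-9, -9, 6)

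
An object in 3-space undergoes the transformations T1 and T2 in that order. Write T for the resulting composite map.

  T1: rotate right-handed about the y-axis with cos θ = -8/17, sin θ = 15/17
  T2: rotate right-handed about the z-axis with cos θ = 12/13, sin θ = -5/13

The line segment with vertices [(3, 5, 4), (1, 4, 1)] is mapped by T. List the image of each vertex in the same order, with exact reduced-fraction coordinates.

T1 rotate right-handed about the y-axis with cos θ = -8/17, sin θ = 15/17: (3, 5, 4) → (36/17, 5, -77/17); (1, 4, 1) → (7/17, 4, -23/17)
T2 rotate right-handed about the z-axis with cos θ = 12/13, sin θ = -5/13: (36/17, 5, -77/17) → (857/221, 840/221, -77/17); (7/17, 4, -23/17) → (424/221, 781/221, -23/17)

image vertices: (857/221, 840/221, -77/17), (424/221, 781/221, -23/17)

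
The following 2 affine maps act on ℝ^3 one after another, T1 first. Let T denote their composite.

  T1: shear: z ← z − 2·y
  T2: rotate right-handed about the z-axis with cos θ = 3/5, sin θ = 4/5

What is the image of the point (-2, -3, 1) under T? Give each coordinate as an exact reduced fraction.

T1 shear: z ← z − 2·y: (-2, -3, 1) → (-2, -3, 7)
T2 rotate right-handed about the z-axis with cos θ = 3/5, sin θ = 4/5: (-2, -3, 7) → (6/5, -17/5, 7)

T(p) = (6/5, -17/5, 7)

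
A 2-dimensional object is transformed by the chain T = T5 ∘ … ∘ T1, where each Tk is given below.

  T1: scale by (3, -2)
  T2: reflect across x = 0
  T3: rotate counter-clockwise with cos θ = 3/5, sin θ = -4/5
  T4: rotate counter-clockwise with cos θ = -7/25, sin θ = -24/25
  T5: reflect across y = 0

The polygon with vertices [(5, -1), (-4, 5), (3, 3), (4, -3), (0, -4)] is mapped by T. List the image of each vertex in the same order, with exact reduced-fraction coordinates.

image vertices: (1843/125, -426/125), (-1844/125, -642/125), (789/125, -1098/125), (1668/125, 174/125), (352/125, 936/125)

T1 scale by (3, -2): (5, -1) → (15, 2); (-4, 5) → (-12, -10); (3, 3) → (9, -6); (4, -3) → (12, 6); (0, -4) → (0, 8)
T2 reflect across x = 0: (15, 2) → (-15, 2); (-12, -10) → (12, -10); (9, -6) → (-9, -6); (12, 6) → (-12, 6); (0, 8) → (0, 8)
T3 rotate counter-clockwise with cos θ = 3/5, sin θ = -4/5: (-15, 2) → (-37/5, 66/5); (12, -10) → (-4/5, -78/5); (-9, -6) → (-51/5, 18/5); (-12, 6) → (-12/5, 66/5); (0, 8) → (32/5, 24/5)
T4 rotate counter-clockwise with cos θ = -7/25, sin θ = -24/25: (-37/5, 66/5) → (1843/125, 426/125); (-4/5, -78/5) → (-1844/125, 642/125); (-51/5, 18/5) → (789/125, 1098/125); (-12/5, 66/5) → (1668/125, -174/125); (32/5, 24/5) → (352/125, -936/125)
T5 reflect across y = 0: (1843/125, 426/125) → (1843/125, -426/125); (-1844/125, 642/125) → (-1844/125, -642/125); (789/125, 1098/125) → (789/125, -1098/125); (1668/125, -174/125) → (1668/125, 174/125); (352/125, -936/125) → (352/125, 936/125)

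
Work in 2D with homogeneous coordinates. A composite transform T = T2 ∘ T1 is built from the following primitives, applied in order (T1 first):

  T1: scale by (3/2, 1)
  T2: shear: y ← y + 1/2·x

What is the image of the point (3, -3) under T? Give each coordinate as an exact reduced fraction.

T1 scale by (3/2, 1): (3, -3) → (9/2, -3)
T2 shear: y ← y + 1/2·x: (9/2, -3) → (9/2, -3/4)

T(p) = (9/2, -3/4)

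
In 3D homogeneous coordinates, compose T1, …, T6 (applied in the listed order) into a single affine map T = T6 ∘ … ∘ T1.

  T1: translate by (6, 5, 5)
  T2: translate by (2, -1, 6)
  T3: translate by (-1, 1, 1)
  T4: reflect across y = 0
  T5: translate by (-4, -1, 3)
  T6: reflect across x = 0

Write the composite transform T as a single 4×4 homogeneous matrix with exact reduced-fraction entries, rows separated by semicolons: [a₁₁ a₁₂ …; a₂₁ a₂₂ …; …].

T = [-1 0 0 -3; 0 -1 0 -6; 0 0 1 15; 0 0 0 1]

T1 = [1 0 0 6; 0 1 0 5; 0 0 1 5; 0 0 0 1]
T2·T1 = [1 0 0 8; 0 1 0 4; 0 0 1 11; 0 0 0 1]
T3·…·T1 = [1 0 0 7; 0 1 0 5; 0 0 1 12; 0 0 0 1]
T4·…·T1 = [1 0 0 7; 0 -1 0 -5; 0 0 1 12; 0 0 0 1]
T5·…·T1 = [1 0 0 3; 0 -1 0 -6; 0 0 1 15; 0 0 0 1]
T6·…·T1 = [-1 0 0 -3; 0 -1 0 -6; 0 0 1 15; 0 0 0 1]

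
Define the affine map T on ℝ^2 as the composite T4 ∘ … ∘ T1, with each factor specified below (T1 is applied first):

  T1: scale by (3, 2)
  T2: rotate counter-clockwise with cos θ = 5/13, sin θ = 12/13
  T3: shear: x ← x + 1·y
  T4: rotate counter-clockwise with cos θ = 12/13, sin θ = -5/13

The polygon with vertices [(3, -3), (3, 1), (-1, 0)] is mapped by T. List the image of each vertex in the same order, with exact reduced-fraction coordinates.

T1 scale by (3, 2): (3, -3) → (9, -6); (3, 1) → (9, 2); (-1, 0) → (-3, 0)
T2 rotate counter-clockwise with cos θ = 5/13, sin θ = 12/13: (9, -6) → (9, 6); (9, 2) → (21/13, 118/13); (-3, 0) → (-15/13, -36/13)
T3 shear: x ← x + 1·y: (9, 6) → (15, 6); (21/13, 118/13) → (139/13, 118/13); (-15/13, -36/13) → (-51/13, -36/13)
T4 rotate counter-clockwise with cos θ = 12/13, sin θ = -5/13: (15, 6) → (210/13, -3/13); (139/13, 118/13) → (2258/169, 721/169); (-51/13, -36/13) → (-792/169, -177/169)

image vertices: (210/13, -3/13), (2258/169, 721/169), (-792/169, -177/169)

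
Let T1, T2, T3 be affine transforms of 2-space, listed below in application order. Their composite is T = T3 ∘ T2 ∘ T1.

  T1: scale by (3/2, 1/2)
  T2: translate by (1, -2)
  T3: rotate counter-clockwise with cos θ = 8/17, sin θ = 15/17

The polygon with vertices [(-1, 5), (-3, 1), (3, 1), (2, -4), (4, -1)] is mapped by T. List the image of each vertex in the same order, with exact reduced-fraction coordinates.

image vertices: (-23/34, -7/34), (-11/34, -129/34), (133/34, 141/34), (92/17, 28/17), (11/2, 5)

T1 scale by (3/2, 1/2): (-1, 5) → (-3/2, 5/2); (-3, 1) → (-9/2, 1/2); (3, 1) → (9/2, 1/2); (2, -4) → (3, -2); (4, -1) → (6, -1/2)
T2 translate by (1, -2): (-3/2, 5/2) → (-1/2, 1/2); (-9/2, 1/2) → (-7/2, -3/2); (9/2, 1/2) → (11/2, -3/2); (3, -2) → (4, -4); (6, -1/2) → (7, -5/2)
T3 rotate counter-clockwise with cos θ = 8/17, sin θ = 15/17: (-1/2, 1/2) → (-23/34, -7/34); (-7/2, -3/2) → (-11/34, -129/34); (11/2, -3/2) → (133/34, 141/34); (4, -4) → (92/17, 28/17); (7, -5/2) → (11/2, 5)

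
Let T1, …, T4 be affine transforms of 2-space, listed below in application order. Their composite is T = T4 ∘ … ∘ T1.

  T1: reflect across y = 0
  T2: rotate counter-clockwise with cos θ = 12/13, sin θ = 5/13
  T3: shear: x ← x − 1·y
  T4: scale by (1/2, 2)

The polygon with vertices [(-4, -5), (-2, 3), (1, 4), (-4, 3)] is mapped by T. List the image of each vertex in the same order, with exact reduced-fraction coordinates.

image vertices: (-113/26, 80/13), (37/26, -92/13), (75/26, -86/13), (23/26, -112/13)

T1 reflect across y = 0: (-4, -5) → (-4, 5); (-2, 3) → (-2, -3); (1, 4) → (1, -4); (-4, 3) → (-4, -3)
T2 rotate counter-clockwise with cos θ = 12/13, sin θ = 5/13: (-4, 5) → (-73/13, 40/13); (-2, -3) → (-9/13, -46/13); (1, -4) → (32/13, -43/13); (-4, -3) → (-33/13, -56/13)
T3 shear: x ← x − 1·y: (-73/13, 40/13) → (-113/13, 40/13); (-9/13, -46/13) → (37/13, -46/13); (32/13, -43/13) → (75/13, -43/13); (-33/13, -56/13) → (23/13, -56/13)
T4 scale by (1/2, 2): (-113/13, 40/13) → (-113/26, 80/13); (37/13, -46/13) → (37/26, -92/13); (75/13, -43/13) → (75/26, -86/13); (23/13, -56/13) → (23/26, -112/13)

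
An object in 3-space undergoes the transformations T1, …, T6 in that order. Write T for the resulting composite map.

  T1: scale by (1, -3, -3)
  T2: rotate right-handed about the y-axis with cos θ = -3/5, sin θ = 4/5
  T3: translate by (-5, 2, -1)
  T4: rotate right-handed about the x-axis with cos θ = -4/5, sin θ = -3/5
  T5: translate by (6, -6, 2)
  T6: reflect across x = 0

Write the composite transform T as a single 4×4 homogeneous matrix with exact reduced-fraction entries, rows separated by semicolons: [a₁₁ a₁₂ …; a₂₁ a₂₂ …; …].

T = [3/5 0 12/5 -1; -12/25 12/5 27/25 -41/5; 16/25 9/5 -36/25 8/5; 0 0 0 1]

T1 = [1 0 0 0; 0 -3 0 0; 0 0 -3 0; 0 0 0 1]
T2·T1 = [-3/5 0 -12/5 0; 0 -3 0 0; -4/5 0 9/5 0; 0 0 0 1]
T3·…·T1 = [-3/5 0 -12/5 -5; 0 -3 0 2; -4/5 0 9/5 -1; 0 0 0 1]
T4·…·T1 = [-3/5 0 -12/5 -5; -12/25 12/5 27/25 -11/5; 16/25 9/5 -36/25 -2/5; 0 0 0 1]
T5·…·T1 = [-3/5 0 -12/5 1; -12/25 12/5 27/25 -41/5; 16/25 9/5 -36/25 8/5; 0 0 0 1]
T6·…·T1 = [3/5 0 12/5 -1; -12/25 12/5 27/25 -41/5; 16/25 9/5 -36/25 8/5; 0 0 0 1]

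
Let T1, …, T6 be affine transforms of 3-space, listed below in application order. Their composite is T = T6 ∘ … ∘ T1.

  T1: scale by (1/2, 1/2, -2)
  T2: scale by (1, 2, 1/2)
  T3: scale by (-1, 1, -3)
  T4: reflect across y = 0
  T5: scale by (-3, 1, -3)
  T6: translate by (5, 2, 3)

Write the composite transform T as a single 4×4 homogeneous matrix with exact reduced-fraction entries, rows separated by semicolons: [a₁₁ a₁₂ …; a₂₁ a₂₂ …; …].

T1 = [1/2 0 0 0; 0 1/2 0 0; 0 0 -2 0; 0 0 0 1]
T2·T1 = [1/2 0 0 0; 0 1 0 0; 0 0 -1 0; 0 0 0 1]
T3·…·T1 = [-1/2 0 0 0; 0 1 0 0; 0 0 3 0; 0 0 0 1]
T4·…·T1 = [-1/2 0 0 0; 0 -1 0 0; 0 0 3 0; 0 0 0 1]
T5·…·T1 = [3/2 0 0 0; 0 -1 0 0; 0 0 -9 0; 0 0 0 1]
T6·…·T1 = [3/2 0 0 5; 0 -1 0 2; 0 0 -9 3; 0 0 0 1]

T = [3/2 0 0 5; 0 -1 0 2; 0 0 -9 3; 0 0 0 1]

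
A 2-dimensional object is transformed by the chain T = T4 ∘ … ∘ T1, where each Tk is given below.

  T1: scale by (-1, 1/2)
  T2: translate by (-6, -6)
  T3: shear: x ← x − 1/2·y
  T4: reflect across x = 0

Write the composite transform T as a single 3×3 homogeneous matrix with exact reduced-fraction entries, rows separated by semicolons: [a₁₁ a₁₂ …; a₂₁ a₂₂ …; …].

T1 = [-1 0 0; 0 1/2 0; 0 0 1]
T2·T1 = [-1 0 -6; 0 1/2 -6; 0 0 1]
T3·…·T1 = [-1 -1/4 -3; 0 1/2 -6; 0 0 1]
T4·…·T1 = [1 1/4 3; 0 1/2 -6; 0 0 1]

T = [1 1/4 3; 0 1/2 -6; 0 0 1]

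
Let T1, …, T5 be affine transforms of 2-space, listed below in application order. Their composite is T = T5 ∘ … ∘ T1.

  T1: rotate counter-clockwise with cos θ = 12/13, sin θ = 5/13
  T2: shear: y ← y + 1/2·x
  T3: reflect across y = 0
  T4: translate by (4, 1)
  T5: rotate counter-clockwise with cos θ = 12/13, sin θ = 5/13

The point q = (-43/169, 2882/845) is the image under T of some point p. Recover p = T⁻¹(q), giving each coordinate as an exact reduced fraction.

T1 = [12/13 -5/13 0; 5/13 12/13 0; 0 0 1]
T2·T1 = [12/13 -5/13 0; 11/13 19/26 0; 0 0 1]
T3·…·T1 = [12/13 -5/13 0; -11/13 -19/26 0; 0 0 1]
T4·…·T1 = [12/13 -5/13 4; -11/13 -19/26 1; 0 0 1]
T5·…·T1 = [199/169 -25/338 43/13; -72/169 -139/169 32/13; 0 0 1]
det M = -1; M⁻¹ = [139/169 -25/338 -33/13; -72/169 -199/169 56/13; 0 0 1]
M⁻¹ · (-43/169, 2882/845)ᵀ = (-3, 2/5)ᵀ

p = (-3, 2/5)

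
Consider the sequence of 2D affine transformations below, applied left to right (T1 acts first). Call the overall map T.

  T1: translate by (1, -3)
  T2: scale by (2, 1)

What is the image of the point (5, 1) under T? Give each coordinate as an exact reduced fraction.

T1 translate by (1, -3): (5, 1) → (6, -2)
T2 scale by (2, 1): (6, -2) → (12, -2)

T(p) = (12, -2)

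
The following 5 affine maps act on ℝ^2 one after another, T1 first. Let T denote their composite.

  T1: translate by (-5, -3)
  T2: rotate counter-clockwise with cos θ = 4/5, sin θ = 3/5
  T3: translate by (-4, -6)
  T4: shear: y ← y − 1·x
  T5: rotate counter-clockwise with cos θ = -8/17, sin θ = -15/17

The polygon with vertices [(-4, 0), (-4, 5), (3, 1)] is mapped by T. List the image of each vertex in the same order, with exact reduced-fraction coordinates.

T1 translate by (-5, -3): (-4, 0) → (-9, -3); (-4, 5) → (-9, 2); (3, 1) → (-2, -2)
T2 rotate counter-clockwise with cos θ = 4/5, sin θ = 3/5: (-9, -3) → (-27/5, -39/5); (-9, 2) → (-42/5, -19/5); (-2, -2) → (-2/5, -14/5)
T3 translate by (-4, -6): (-27/5, -39/5) → (-47/5, -69/5); (-42/5, -19/5) → (-62/5, -49/5); (-2/5, -14/5) → (-22/5, -44/5)
T4 shear: y ← y − 1·x: (-47/5, -69/5) → (-47/5, -22/5); (-62/5, -49/5) → (-62/5, 13/5); (-22/5, -44/5) → (-22/5, -22/5)
T5 rotate counter-clockwise with cos θ = -8/17, sin θ = -15/17: (-47/5, -22/5) → (46/85, 881/85); (-62/5, 13/5) → (691/85, 826/85); (-22/5, -22/5) → (-154/85, 506/85)

image vertices: (46/85, 881/85), (691/85, 826/85), (-154/85, 506/85)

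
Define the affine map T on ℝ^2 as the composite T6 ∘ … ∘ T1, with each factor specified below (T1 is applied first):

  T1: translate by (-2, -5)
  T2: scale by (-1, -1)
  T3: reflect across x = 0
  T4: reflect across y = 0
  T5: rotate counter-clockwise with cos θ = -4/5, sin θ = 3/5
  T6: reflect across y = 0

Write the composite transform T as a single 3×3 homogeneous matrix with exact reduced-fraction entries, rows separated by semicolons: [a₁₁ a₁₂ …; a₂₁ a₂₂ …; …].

T1 = [1 0 -2; 0 1 -5; 0 0 1]
T2·T1 = [-1 0 2; 0 -1 5; 0 0 1]
T3·…·T1 = [1 0 -2; 0 -1 5; 0 0 1]
T4·…·T1 = [1 0 -2; 0 1 -5; 0 0 1]
T5·…·T1 = [-4/5 -3/5 23/5; 3/5 -4/5 14/5; 0 0 1]
T6·…·T1 = [-4/5 -3/5 23/5; -3/5 4/5 -14/5; 0 0 1]

T = [-4/5 -3/5 23/5; -3/5 4/5 -14/5; 0 0 1]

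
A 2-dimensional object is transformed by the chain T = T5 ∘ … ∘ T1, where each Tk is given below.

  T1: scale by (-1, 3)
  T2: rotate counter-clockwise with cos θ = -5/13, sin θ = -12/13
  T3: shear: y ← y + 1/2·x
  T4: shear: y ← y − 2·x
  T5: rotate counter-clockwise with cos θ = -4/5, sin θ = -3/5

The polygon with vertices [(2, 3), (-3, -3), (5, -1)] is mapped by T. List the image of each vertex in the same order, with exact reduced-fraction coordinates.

T1 scale by (-1, 3): (2, 3) → (-2, 9); (-3, -3) → (3, -9); (5, -1) → (-5, -3)
T2 rotate counter-clockwise with cos θ = -5/13, sin θ = -12/13: (-2, 9) → (118/13, -21/13); (3, -9) → (-123/13, 9/13); (-5, -3) → (-11/13, 75/13)
T3 shear: y ← y + 1/2·x: (118/13, -21/13) → (118/13, 38/13); (-123/13, 9/13) → (-123/13, -105/26); (-11/13, 75/13) → (-11/13, 139/26)
T4 shear: y ← y − 2·x: (118/13, 38/13) → (118/13, -198/13); (-123/13, -105/26) → (-123/13, 387/26); (-11/13, 139/26) → (-11/13, 183/26)
T5 rotate counter-clockwise with cos θ = -4/5, sin θ = -3/5: (118/13, -198/13) → (-82/5, 438/65); (-123/13, 387/26) → (33/2, -81/13); (-11/13, 183/26) → (49/10, -333/65)

image vertices: (-82/5, 438/65), (33/2, -81/13), (49/10, -333/65)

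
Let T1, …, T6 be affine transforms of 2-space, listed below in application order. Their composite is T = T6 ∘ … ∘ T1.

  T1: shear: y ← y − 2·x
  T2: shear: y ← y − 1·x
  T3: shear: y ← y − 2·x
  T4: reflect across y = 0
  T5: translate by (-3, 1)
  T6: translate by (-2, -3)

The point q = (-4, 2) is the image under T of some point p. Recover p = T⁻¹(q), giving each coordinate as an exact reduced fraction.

p = (1, 1)

T1 = [1 0 0; -2 1 0; 0 0 1]
T2·T1 = [1 0 0; -3 1 0; 0 0 1]
T3·…·T1 = [1 0 0; -5 1 0; 0 0 1]
T4·…·T1 = [1 0 0; 5 -1 0; 0 0 1]
T5·…·T1 = [1 0 -3; 5 -1 1; 0 0 1]
T6·…·T1 = [1 0 -5; 5 -1 -2; 0 0 1]
det M = -1; M⁻¹ = [1 0 5; 5 -1 23; 0 0 1]
M⁻¹ · (-4, 2)ᵀ = (1, 1)ᵀ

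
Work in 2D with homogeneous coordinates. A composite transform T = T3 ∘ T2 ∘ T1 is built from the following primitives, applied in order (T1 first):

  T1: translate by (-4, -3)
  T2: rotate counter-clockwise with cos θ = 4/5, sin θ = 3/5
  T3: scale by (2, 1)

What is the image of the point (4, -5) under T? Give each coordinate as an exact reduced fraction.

T(p) = (48/5, -32/5)

T1 translate by (-4, -3): (4, -5) → (0, -8)
T2 rotate counter-clockwise with cos θ = 4/5, sin θ = 3/5: (0, -8) → (24/5, -32/5)
T3 scale by (2, 1): (24/5, -32/5) → (48/5, -32/5)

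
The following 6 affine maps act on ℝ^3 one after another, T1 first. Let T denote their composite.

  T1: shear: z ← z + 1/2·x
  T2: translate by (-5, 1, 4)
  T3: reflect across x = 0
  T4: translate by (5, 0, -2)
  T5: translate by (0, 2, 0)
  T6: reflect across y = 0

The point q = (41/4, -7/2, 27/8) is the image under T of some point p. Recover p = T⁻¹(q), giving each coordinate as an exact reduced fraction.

T1 = [1 0 0 0; 0 1 0 0; 1/2 0 1 0; 0 0 0 1]
T2·T1 = [1 0 0 -5; 0 1 0 1; 1/2 0 1 4; 0 0 0 1]
T3·…·T1 = [-1 0 0 5; 0 1 0 1; 1/2 0 1 4; 0 0 0 1]
T4·…·T1 = [-1 0 0 10; 0 1 0 1; 1/2 0 1 2; 0 0 0 1]
T5·…·T1 = [-1 0 0 10; 0 1 0 3; 1/2 0 1 2; 0 0 0 1]
T6·…·T1 = [-1 0 0 10; 0 -1 0 -3; 1/2 0 1 2; 0 0 0 1]
det M = 1; M⁻¹ = [-1 0 0 10; 0 -1 0 -3; 1/2 0 1 -7; 0 0 0 1]
M⁻¹ · (41/4, -7/2, 27/8)ᵀ = (-1/4, 1/2, 3/2)ᵀ

p = (-1/4, 1/2, 3/2)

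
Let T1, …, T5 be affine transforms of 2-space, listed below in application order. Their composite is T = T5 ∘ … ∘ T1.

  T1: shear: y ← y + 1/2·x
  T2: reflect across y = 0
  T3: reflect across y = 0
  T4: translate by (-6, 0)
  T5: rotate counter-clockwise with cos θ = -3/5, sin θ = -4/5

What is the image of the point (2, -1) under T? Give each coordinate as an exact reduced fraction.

T(p) = (12/5, 16/5)

T1 shear: y ← y + 1/2·x: (2, -1) → (2, 0)
T2 reflect across y = 0: (2, 0) → (2, 0)
T3 reflect across y = 0: (2, 0) → (2, 0)
T4 translate by (-6, 0): (2, 0) → (-4, 0)
T5 rotate counter-clockwise with cos θ = -3/5, sin θ = -4/5: (-4, 0) → (12/5, 16/5)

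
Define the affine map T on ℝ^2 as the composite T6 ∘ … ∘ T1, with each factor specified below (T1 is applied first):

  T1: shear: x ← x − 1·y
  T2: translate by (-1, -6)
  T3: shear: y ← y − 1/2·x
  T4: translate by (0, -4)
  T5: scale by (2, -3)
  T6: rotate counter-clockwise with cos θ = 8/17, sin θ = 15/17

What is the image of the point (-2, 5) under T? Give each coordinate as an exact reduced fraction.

T1 shear: x ← x − 1·y: (-2, 5) → (-7, 5)
T2 translate by (-1, -6): (-7, 5) → (-8, -1)
T3 shear: y ← y − 1/2·x: (-8, -1) → (-8, 3)
T4 translate by (0, -4): (-8, 3) → (-8, -1)
T5 scale by (2, -3): (-8, -1) → (-16, 3)
T6 rotate counter-clockwise with cos θ = 8/17, sin θ = 15/17: (-16, 3) → (-173/17, -216/17)

T(p) = (-173/17, -216/17)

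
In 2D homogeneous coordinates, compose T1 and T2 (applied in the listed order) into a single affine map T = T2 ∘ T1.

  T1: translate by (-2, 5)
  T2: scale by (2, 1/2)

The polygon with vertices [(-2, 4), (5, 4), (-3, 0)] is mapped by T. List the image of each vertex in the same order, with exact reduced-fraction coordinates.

image vertices: (-8, 9/2), (6, 9/2), (-10, 5/2)

T1 translate by (-2, 5): (-2, 4) → (-4, 9); (5, 4) → (3, 9); (-3, 0) → (-5, 5)
T2 scale by (2, 1/2): (-4, 9) → (-8, 9/2); (3, 9) → (6, 9/2); (-5, 5) → (-10, 5/2)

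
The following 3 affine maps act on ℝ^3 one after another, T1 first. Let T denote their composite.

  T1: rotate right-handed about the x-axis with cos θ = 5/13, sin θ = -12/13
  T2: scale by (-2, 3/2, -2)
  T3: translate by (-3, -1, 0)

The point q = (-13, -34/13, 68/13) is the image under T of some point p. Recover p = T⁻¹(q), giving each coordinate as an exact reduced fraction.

p = (5, 2, -2)

T1 = [1 0 0 0; 0 5/13 12/13 0; 0 -12/13 5/13 0; 0 0 0 1]
T2·T1 = [-2 0 0 0; 0 15/26 18/13 0; 0 24/13 -10/13 0; 0 0 0 1]
T3·…·T1 = [-2 0 0 -3; 0 15/26 18/13 -1; 0 24/13 -10/13 0; 0 0 0 1]
det M = 6; M⁻¹ = [-1/2 0 0 -3/2; 0 10/39 6/13 10/39; 0 8/13 -5/26 8/13; 0 0 0 1]
M⁻¹ · (-13, -34/13, 68/13)ᵀ = (5, 2, -2)ᵀ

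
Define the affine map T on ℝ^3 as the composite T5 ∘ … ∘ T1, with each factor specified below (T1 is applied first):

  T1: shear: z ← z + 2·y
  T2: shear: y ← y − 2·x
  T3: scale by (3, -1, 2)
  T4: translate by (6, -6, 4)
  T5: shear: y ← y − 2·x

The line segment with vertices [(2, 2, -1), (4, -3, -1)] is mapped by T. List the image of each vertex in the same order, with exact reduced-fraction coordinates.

image vertices: (12, -28, 10), (18, -31, -10)

T1 shear: z ← z + 2·y: (2, 2, -1) → (2, 2, 3); (4, -3, -1) → (4, -3, -7)
T2 shear: y ← y − 2·x: (2, 2, 3) → (2, -2, 3); (4, -3, -7) → (4, -11, -7)
T3 scale by (3, -1, 2): (2, -2, 3) → (6, 2, 6); (4, -11, -7) → (12, 11, -14)
T4 translate by (6, -6, 4): (6, 2, 6) → (12, -4, 10); (12, 11, -14) → (18, 5, -10)
T5 shear: y ← y − 2·x: (12, -4, 10) → (12, -28, 10); (18, 5, -10) → (18, -31, -10)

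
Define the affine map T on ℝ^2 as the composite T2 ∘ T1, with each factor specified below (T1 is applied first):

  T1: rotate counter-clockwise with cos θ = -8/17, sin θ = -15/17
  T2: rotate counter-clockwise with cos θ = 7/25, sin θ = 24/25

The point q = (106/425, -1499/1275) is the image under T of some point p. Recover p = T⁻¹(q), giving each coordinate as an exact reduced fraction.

T1 = [-8/17 15/17 0; -15/17 -8/17 0; 0 0 1]
T2·T1 = [304/425 297/425 0; -297/425 304/425 0; 0 0 1]
det M = 1; M⁻¹ = [304/425 -297/425 0; 297/425 304/425 0; 0 0 1]
M⁻¹ · (106/425, -1499/1275)ᵀ = (1, -2/3)ᵀ

p = (1, -2/3)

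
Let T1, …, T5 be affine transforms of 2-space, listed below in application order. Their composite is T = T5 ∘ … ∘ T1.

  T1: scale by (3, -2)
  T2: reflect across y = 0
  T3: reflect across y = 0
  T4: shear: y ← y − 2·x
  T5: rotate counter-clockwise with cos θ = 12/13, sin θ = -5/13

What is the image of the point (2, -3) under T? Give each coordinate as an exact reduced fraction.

T1 scale by (3, -2): (2, -3) → (6, 6)
T2 reflect across y = 0: (6, 6) → (6, -6)
T3 reflect across y = 0: (6, -6) → (6, 6)
T4 shear: y ← y − 2·x: (6, 6) → (6, -6)
T5 rotate counter-clockwise with cos θ = 12/13, sin θ = -5/13: (6, -6) → (42/13, -102/13)

T(p) = (42/13, -102/13)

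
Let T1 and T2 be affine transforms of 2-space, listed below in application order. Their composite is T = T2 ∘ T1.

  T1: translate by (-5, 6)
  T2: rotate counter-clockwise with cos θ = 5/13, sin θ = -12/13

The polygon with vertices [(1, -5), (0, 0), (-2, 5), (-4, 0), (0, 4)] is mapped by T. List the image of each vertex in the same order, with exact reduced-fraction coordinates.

image vertices: (-8/13, 53/13), (47/13, 90/13), (97/13, 139/13), (27/13, 138/13), (95/13, 110/13)

T1 translate by (-5, 6): (1, -5) → (-4, 1); (0, 0) → (-5, 6); (-2, 5) → (-7, 11); (-4, 0) → (-9, 6); (0, 4) → (-5, 10)
T2 rotate counter-clockwise with cos θ = 5/13, sin θ = -12/13: (-4, 1) → (-8/13, 53/13); (-5, 6) → (47/13, 90/13); (-7, 11) → (97/13, 139/13); (-9, 6) → (27/13, 138/13); (-5, 10) → (95/13, 110/13)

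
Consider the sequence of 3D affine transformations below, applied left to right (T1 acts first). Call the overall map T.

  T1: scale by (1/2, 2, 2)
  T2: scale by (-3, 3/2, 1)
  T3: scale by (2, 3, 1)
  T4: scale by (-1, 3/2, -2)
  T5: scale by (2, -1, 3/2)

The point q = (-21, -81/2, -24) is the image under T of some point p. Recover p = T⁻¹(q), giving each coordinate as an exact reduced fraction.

p = (-7/2, 3, 4)

T1 = [1/2 0 0 0; 0 2 0 0; 0 0 2 0; 0 0 0 1]
T2·T1 = [-3/2 0 0 0; 0 3 0 0; 0 0 2 0; 0 0 0 1]
T3·…·T1 = [-3 0 0 0; 0 9 0 0; 0 0 2 0; 0 0 0 1]
T4·…·T1 = [3 0 0 0; 0 27/2 0 0; 0 0 -4 0; 0 0 0 1]
T5·…·T1 = [6 0 0 0; 0 -27/2 0 0; 0 0 -6 0; 0 0 0 1]
det M = 486; M⁻¹ = [1/6 0 0 0; 0 -2/27 0 0; 0 0 -1/6 0; 0 0 0 1]
M⁻¹ · (-21, -81/2, -24)ᵀ = (-7/2, 3, 4)ᵀ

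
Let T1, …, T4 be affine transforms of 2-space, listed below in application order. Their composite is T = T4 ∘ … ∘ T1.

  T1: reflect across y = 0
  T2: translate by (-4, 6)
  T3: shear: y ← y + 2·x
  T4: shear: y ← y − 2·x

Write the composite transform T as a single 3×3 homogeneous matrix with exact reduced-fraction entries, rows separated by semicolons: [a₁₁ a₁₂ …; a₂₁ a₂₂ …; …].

T1 = [1 0 0; 0 -1 0; 0 0 1]
T2·T1 = [1 0 -4; 0 -1 6; 0 0 1]
T3·…·T1 = [1 0 -4; 2 -1 -2; 0 0 1]
T4·…·T1 = [1 0 -4; 0 -1 6; 0 0 1]

T = [1 0 -4; 0 -1 6; 0 0 1]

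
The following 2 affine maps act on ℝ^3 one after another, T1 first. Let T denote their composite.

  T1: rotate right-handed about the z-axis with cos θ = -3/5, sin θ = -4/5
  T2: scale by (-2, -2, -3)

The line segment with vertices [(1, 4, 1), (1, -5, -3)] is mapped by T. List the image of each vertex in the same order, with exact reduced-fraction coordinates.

T1 rotate right-handed about the z-axis with cos θ = -3/5, sin θ = -4/5: (1, 4, 1) → (13/5, -16/5, 1); (1, -5, -3) → (-23/5, 11/5, -3)
T2 scale by (-2, -2, -3): (13/5, -16/5, 1) → (-26/5, 32/5, -3); (-23/5, 11/5, -3) → (46/5, -22/5, 9)

image vertices: (-26/5, 32/5, -3), (46/5, -22/5, 9)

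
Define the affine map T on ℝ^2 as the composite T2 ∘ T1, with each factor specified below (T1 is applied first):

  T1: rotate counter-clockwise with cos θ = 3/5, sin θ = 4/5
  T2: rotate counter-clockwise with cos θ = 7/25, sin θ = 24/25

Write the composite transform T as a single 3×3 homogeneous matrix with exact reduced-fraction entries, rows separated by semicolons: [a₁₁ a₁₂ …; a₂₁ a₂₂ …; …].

T1 = [3/5 -4/5 0; 4/5 3/5 0; 0 0 1]
T2·T1 = [-3/5 -4/5 0; 4/5 -3/5 0; 0 0 1]

T = [-3/5 -4/5 0; 4/5 -3/5 0; 0 0 1]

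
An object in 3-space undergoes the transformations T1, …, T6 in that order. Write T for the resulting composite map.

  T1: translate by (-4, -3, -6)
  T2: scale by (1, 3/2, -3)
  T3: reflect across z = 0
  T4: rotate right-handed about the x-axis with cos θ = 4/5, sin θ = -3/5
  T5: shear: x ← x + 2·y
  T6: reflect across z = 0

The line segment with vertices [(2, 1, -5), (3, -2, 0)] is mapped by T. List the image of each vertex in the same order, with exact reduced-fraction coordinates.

image vertices: (-232/5, -111/5, 123/5), (-173/5, -84/5, 99/10)

T1 translate by (-4, -3, -6): (2, 1, -5) → (-2, -2, -11); (3, -2, 0) → (-1, -5, -6)
T2 scale by (1, 3/2, -3): (-2, -2, -11) → (-2, -3, 33); (-1, -5, -6) → (-1, -15/2, 18)
T3 reflect across z = 0: (-2, -3, 33) → (-2, -3, -33); (-1, -15/2, 18) → (-1, -15/2, -18)
T4 rotate right-handed about the x-axis with cos θ = 4/5, sin θ = -3/5: (-2, -3, -33) → (-2, -111/5, -123/5); (-1, -15/2, -18) → (-1, -84/5, -99/10)
T5 shear: x ← x + 2·y: (-2, -111/5, -123/5) → (-232/5, -111/5, -123/5); (-1, -84/5, -99/10) → (-173/5, -84/5, -99/10)
T6 reflect across z = 0: (-232/5, -111/5, -123/5) → (-232/5, -111/5, 123/5); (-173/5, -84/5, -99/10) → (-173/5, -84/5, 99/10)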